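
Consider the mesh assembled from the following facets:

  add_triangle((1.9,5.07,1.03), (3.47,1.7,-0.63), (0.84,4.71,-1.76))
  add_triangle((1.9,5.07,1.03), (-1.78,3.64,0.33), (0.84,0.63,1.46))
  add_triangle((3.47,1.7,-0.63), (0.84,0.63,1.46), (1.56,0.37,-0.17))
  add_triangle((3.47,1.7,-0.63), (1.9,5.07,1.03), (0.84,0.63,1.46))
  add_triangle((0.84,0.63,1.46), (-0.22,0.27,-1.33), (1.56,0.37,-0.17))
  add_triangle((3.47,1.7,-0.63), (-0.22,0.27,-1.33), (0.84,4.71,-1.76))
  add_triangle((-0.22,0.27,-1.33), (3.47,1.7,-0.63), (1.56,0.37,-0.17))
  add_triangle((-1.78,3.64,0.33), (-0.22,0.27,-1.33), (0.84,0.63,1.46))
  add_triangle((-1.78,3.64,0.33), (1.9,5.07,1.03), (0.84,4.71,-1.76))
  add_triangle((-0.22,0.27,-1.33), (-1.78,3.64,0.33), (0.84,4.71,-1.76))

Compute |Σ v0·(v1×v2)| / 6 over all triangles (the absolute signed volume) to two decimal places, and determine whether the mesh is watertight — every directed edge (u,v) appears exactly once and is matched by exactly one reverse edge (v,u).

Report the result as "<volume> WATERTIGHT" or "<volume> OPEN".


26.45 WATERTIGHT

Per-triangle v0·(v1×v2)/6:
  t1: +7.2661
  t2: +3.3299
  t3: +0.3820
  t4: +3.6863
  t5: -0.2816
  t6: +3.0544
  t7: +0.2876
  t8: -0.8685
  t9: +6.8980
  t10: +2.6996
Σ = +26.4537 → |volume| = 26.45

Directed edges: 30 total, each appears once with its reverse present → watertight.


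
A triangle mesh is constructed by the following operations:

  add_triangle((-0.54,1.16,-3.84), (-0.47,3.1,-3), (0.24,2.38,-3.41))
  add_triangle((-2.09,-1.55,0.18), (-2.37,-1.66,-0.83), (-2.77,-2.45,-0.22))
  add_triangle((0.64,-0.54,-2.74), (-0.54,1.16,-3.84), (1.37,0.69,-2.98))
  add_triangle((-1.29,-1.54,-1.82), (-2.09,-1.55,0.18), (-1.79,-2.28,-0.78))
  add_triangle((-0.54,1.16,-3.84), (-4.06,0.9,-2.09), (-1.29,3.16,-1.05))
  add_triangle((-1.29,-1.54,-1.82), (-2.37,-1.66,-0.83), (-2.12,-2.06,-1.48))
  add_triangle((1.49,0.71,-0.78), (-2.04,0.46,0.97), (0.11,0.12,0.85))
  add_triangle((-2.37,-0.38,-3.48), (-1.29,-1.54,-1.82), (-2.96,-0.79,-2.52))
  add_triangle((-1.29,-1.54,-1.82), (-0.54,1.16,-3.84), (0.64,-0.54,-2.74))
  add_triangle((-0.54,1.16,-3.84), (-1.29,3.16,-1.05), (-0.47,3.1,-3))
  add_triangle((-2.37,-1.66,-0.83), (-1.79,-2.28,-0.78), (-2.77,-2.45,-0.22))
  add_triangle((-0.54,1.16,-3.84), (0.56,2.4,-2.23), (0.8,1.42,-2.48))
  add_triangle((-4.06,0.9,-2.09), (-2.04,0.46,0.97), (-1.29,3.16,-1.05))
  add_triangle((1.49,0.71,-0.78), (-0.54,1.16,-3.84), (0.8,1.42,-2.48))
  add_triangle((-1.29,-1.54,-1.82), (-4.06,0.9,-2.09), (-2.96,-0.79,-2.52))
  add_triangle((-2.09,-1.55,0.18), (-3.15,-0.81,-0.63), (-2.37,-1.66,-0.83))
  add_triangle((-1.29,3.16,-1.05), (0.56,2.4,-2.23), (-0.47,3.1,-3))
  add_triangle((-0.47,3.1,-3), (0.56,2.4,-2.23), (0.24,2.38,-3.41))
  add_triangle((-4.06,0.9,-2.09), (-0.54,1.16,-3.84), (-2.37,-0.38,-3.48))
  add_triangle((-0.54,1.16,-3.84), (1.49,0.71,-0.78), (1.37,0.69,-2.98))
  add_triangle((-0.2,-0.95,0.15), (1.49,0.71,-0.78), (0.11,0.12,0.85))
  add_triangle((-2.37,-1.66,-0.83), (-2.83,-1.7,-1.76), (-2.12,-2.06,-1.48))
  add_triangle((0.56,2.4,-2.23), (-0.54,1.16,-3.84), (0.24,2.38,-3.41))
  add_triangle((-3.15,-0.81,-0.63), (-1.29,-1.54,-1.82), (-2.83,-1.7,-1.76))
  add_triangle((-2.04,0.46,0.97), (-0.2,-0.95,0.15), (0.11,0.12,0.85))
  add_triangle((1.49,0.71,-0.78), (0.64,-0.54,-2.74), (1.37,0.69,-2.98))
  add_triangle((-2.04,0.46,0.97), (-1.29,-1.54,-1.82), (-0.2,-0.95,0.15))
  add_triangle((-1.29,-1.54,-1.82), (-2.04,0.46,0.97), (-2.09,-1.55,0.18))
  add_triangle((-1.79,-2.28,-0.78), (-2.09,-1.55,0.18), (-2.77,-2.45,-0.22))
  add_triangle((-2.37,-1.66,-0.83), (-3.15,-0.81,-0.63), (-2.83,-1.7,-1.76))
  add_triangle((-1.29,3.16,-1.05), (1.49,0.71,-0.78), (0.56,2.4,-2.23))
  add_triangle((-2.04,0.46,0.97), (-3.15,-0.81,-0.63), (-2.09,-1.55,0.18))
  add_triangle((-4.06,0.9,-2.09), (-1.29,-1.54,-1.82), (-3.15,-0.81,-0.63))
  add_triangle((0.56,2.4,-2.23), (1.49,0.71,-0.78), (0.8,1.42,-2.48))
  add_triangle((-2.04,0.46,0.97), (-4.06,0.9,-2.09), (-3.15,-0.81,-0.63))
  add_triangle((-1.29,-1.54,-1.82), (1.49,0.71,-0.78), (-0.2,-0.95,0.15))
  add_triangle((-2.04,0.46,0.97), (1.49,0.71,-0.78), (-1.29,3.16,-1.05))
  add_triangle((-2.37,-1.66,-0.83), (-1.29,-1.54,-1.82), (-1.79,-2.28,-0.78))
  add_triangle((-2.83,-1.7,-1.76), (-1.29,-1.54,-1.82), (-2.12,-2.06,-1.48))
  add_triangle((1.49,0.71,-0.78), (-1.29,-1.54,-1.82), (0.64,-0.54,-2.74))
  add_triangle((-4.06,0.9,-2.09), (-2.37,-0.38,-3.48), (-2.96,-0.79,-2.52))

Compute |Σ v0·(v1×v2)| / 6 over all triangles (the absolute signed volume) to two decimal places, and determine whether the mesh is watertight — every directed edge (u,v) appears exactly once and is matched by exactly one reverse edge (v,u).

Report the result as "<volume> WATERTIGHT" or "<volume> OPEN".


Per-triangle v0·(v1×v2)/6:
  t1: +1.0518
  t2: +0.1581
  t3: +1.4281
  t4: -0.4509
  t5: +6.6556
  t6: -0.1254
  t7: +0.3244
  t8: +0.9525
  t9: +2.2765
  t10: +1.5163
  t11: +0.3349
  t12: +0.8942
  t13: +3.9307
  t14: +0.3380
  t15: +0.0998
  t16: +0.5191
  t17: +0.9973
  t18: +0.5570
  t19: +3.7731
  t20: +0.7584
  t21: +0.1934
  t22: +0.2569
  t23: -0.0403
  t24: +0.0399
  t25: +0.3080
  t26: +0.4970
  t27: +0.8575
  t28: -1.1657
  t29: +0.0234
  t30: +0.4768
  t31: +0.9016
  t32: +1.0417
  t33: +2.4049
  t34: +0.5922
  t35: +2.0670
  t36: +0.5400
  t37: +0.5218
  t38: +0.5161
  t39: +0.3192
  t40: +0.0290
  t41: +1.6012
Σ = +37.9712 → |volume| = 37.97

Directed edges: 123 total; 3 unmatched, e.g. (-2.37,-0.38,-3.48)→(-1.29,-1.54,-1.82) → open.

37.97 OPEN


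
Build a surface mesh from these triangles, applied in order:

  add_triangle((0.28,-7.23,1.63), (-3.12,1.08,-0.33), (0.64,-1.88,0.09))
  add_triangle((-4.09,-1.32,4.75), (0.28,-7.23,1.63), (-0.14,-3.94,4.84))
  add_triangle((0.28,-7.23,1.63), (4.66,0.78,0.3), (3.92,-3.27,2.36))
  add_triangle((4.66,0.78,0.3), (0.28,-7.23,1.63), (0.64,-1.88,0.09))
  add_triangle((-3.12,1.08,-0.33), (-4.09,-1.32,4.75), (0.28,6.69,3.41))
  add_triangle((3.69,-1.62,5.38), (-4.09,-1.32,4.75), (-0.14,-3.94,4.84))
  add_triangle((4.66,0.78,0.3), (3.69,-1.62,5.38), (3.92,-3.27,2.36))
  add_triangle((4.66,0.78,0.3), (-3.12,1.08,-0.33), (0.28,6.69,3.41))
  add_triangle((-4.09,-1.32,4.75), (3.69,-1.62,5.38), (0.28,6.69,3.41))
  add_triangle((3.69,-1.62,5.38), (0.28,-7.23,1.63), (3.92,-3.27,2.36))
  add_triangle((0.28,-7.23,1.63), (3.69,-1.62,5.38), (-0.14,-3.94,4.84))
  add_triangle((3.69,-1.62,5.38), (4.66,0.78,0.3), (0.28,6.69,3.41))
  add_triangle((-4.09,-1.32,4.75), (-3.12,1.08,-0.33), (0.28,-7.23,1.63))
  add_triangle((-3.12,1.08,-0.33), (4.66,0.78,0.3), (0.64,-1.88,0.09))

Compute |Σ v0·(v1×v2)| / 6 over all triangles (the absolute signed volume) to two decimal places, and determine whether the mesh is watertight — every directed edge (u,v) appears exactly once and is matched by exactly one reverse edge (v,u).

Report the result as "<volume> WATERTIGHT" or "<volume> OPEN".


220.38 WATERTIGHT

Per-triangle v0·(v1×v2)/6:
  t1: +1.2974
  t2: +18.1496
  t3: +6.9964
  t4: +2.2120
  t5: +23.0994
  t6: +16.6991
  t7: +12.0180
  t8: +4.8873
  t9: +50.6394
  t10: +15.8296
  t11: +19.0405
  t12: +32.4274
  t13: +16.9466
  t14: +0.1386
Σ = +220.3811 → |volume| = 220.38

Directed edges: 42 total, each appears once with its reverse present → watertight.


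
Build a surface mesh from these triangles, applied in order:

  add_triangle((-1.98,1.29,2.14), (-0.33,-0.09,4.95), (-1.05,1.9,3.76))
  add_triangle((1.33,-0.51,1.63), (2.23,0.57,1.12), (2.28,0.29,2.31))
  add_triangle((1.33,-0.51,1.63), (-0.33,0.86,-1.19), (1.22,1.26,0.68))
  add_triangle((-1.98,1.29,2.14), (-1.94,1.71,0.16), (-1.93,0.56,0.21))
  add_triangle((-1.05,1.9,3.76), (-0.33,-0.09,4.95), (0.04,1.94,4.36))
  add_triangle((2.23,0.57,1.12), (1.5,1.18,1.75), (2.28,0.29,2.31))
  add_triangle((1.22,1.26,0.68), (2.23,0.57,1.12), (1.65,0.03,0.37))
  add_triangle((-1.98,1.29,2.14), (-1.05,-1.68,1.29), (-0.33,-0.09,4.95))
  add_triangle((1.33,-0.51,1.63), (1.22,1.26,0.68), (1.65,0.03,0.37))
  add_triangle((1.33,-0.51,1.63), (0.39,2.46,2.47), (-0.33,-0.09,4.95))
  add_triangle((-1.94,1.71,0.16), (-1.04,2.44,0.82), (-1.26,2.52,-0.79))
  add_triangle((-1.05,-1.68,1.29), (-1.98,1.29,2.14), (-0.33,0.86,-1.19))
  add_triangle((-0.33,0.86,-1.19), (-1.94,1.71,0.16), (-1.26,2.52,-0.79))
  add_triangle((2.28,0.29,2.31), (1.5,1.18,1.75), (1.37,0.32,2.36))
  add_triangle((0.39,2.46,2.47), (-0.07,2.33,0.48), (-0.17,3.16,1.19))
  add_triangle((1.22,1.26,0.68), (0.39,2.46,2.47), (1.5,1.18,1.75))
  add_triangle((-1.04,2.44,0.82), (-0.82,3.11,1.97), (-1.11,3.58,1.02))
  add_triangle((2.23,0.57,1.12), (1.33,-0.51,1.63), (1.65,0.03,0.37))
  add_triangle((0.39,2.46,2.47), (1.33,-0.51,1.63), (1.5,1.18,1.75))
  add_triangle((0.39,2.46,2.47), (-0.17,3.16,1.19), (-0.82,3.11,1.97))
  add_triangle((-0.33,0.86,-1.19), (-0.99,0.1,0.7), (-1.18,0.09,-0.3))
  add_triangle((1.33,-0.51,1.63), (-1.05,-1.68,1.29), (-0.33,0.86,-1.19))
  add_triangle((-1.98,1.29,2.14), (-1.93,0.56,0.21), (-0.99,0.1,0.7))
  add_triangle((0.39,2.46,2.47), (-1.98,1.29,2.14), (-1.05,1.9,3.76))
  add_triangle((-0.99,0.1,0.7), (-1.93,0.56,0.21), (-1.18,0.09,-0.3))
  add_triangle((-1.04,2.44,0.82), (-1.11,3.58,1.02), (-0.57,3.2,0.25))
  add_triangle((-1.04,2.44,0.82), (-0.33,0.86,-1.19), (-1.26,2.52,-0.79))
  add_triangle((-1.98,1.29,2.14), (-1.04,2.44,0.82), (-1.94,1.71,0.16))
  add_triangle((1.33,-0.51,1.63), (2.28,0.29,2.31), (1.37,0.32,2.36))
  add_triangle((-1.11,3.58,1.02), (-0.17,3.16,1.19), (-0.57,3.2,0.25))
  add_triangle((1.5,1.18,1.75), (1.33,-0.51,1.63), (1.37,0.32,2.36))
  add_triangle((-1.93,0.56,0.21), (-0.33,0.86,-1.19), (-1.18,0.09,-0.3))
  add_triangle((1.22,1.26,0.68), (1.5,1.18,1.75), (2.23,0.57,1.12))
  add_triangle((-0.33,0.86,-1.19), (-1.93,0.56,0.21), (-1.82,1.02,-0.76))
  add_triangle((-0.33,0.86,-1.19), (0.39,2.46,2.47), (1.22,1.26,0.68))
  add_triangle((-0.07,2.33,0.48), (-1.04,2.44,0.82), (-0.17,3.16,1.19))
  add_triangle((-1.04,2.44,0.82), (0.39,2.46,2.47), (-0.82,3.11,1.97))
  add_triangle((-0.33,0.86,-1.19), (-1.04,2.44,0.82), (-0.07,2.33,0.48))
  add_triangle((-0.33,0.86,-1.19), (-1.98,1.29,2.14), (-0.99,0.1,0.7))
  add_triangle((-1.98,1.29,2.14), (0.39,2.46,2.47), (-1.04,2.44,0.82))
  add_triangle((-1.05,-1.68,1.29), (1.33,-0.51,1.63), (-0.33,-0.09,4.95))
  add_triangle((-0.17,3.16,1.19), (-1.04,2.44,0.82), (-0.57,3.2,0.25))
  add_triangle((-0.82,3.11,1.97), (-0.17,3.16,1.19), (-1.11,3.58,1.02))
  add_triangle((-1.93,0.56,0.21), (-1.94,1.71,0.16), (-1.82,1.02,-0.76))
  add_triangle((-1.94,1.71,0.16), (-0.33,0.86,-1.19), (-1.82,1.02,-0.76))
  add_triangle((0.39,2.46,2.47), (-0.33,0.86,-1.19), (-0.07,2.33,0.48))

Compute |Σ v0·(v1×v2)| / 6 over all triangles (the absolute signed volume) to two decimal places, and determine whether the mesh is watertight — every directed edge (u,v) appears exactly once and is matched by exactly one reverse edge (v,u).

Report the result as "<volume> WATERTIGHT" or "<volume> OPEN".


Per-triangle v0·(v1×v2)/6:
  t1: +2.1073
  t2: +0.2633
  t3: +0.1683
  t4: +0.7219
  t5: +1.8686
  t6: +0.4533
  t7: +0.1519
  t8: +3.5679
  t9: -0.5130
  t10: +3.1929
  t11: +0.7749
  t12: +1.1736
  t13: +0.3902
  t14: +0.3526
  t15: +0.1543
  t16: +0.5514
  t17: +0.1941
  t18: +0.2850
  t19: +0.8261
  t20: +0.7504
  t21: -0.1616
  t22: -0.0563
  t23: +0.2522
  t24: +1.1910
  t25: +0.0739
  t26: +0.0805
  t27: +0.1361
  t28: +1.0817
  t29: +0.2665
  t30: +0.3927
  t31: -0.2815
  t32: +0.2048
  t33: +0.3313
  t34: -0.0415
  t35: +0.9709
  t36: +0.1931
  t37: -0.2032
  t38: +0.5507
  t39: -0.3569
  t40: +1.9540
  t41: +2.3482
  t42: -0.4364
  t43: +0.4988
  t44: +0.3454
  t45: +0.3974
  t46: +0.0144
Σ = +27.1811 → |volume| = 27.18

Directed edges: 138 total; 4 unmatched, e.g. (-0.33,-0.09,4.95)→(0.04,1.94,4.36) → open.

27.18 OPEN


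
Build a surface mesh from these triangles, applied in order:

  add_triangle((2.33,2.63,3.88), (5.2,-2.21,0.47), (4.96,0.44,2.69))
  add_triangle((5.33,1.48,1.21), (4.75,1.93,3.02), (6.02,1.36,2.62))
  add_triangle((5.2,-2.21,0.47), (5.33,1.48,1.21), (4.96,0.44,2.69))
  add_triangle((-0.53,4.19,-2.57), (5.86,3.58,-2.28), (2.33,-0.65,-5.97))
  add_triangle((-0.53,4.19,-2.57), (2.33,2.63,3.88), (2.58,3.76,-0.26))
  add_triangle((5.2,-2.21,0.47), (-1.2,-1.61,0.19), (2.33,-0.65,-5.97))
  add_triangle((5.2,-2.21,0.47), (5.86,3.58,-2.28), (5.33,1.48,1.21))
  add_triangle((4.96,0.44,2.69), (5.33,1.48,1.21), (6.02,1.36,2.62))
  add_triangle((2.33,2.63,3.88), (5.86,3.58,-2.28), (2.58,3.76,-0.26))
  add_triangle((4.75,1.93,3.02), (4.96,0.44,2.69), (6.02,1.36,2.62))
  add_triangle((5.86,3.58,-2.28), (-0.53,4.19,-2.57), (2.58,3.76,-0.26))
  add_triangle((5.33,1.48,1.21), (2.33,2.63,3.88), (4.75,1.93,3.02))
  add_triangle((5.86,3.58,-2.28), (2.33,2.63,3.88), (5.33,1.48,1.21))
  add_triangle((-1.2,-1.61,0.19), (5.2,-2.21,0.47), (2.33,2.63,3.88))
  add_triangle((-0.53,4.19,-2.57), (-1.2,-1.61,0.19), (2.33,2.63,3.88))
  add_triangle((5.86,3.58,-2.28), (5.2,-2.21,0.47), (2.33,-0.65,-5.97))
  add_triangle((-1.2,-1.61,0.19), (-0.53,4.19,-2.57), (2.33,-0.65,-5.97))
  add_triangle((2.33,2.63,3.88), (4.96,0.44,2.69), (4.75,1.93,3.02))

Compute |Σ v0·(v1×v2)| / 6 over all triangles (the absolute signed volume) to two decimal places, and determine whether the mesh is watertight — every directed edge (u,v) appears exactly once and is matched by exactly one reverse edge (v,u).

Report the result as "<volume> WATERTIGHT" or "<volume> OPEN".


Per-triangle v0·(v1×v2)/6:
  t1: +1.0696
  t2: +1.2178
  t3: +5.6681
  t4: +27.9441
  t5: +7.9166
  t6: +11.2678
  t7: +12.9512
  t8: +0.6106
  t9: +9.3326
  t10: +1.1073
  t11: +9.2004
  t12: +1.6014
  t13: +12.1732
  t14: +7.6784
  t15: +3.9015
  t16: +31.6882
  t17: +7.4946
  t18: +2.3737
Σ = +155.1970 → |volume| = 155.20

Directed edges: 54 total, each appears once with its reverse present → watertight.

155.20 WATERTIGHT


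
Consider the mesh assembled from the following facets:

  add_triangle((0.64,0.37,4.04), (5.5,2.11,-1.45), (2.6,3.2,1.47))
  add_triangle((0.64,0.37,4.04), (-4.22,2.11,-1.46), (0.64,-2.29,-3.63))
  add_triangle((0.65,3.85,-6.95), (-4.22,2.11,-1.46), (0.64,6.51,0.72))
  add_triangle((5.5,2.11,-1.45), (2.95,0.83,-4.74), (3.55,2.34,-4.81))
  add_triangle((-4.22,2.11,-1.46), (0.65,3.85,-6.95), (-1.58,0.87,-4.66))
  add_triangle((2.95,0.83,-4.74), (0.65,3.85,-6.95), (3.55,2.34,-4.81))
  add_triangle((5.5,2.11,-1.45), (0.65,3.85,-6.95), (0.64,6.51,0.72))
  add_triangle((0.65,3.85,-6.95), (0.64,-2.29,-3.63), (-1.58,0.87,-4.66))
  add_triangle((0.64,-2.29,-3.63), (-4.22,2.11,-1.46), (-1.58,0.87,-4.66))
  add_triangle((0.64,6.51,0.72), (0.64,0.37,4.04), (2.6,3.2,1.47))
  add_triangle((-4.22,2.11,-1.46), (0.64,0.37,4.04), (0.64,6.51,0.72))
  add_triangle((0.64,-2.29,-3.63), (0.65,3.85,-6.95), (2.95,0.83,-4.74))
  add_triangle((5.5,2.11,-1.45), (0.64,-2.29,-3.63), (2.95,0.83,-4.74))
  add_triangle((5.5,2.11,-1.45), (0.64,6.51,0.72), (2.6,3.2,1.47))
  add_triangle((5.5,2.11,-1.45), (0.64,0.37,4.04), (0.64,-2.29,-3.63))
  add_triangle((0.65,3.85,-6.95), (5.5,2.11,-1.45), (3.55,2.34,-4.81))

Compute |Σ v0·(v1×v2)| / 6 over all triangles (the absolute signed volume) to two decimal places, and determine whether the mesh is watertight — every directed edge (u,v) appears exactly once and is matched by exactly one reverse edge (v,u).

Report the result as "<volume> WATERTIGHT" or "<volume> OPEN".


201.90 WATERTIGHT

Per-triangle v0·(v1×v2)/6:
  t1: +8.2515
  t2: +3.4218
  t3: +35.9305
  t4: +4.6240
  t5: +11.6748
  t6: +5.5063
  t7: +41.8592
  t8: +10.6382
  t9: +5.9160
  t10: +9.1854
  t11: +18.1016
  t12: +11.8628
  t13: +8.2519
  t14: +10.5832
  t15: +9.3871
  t16: +6.7091
Σ = +201.9036 → |volume| = 201.90

Directed edges: 48 total, each appears once with its reverse present → watertight.


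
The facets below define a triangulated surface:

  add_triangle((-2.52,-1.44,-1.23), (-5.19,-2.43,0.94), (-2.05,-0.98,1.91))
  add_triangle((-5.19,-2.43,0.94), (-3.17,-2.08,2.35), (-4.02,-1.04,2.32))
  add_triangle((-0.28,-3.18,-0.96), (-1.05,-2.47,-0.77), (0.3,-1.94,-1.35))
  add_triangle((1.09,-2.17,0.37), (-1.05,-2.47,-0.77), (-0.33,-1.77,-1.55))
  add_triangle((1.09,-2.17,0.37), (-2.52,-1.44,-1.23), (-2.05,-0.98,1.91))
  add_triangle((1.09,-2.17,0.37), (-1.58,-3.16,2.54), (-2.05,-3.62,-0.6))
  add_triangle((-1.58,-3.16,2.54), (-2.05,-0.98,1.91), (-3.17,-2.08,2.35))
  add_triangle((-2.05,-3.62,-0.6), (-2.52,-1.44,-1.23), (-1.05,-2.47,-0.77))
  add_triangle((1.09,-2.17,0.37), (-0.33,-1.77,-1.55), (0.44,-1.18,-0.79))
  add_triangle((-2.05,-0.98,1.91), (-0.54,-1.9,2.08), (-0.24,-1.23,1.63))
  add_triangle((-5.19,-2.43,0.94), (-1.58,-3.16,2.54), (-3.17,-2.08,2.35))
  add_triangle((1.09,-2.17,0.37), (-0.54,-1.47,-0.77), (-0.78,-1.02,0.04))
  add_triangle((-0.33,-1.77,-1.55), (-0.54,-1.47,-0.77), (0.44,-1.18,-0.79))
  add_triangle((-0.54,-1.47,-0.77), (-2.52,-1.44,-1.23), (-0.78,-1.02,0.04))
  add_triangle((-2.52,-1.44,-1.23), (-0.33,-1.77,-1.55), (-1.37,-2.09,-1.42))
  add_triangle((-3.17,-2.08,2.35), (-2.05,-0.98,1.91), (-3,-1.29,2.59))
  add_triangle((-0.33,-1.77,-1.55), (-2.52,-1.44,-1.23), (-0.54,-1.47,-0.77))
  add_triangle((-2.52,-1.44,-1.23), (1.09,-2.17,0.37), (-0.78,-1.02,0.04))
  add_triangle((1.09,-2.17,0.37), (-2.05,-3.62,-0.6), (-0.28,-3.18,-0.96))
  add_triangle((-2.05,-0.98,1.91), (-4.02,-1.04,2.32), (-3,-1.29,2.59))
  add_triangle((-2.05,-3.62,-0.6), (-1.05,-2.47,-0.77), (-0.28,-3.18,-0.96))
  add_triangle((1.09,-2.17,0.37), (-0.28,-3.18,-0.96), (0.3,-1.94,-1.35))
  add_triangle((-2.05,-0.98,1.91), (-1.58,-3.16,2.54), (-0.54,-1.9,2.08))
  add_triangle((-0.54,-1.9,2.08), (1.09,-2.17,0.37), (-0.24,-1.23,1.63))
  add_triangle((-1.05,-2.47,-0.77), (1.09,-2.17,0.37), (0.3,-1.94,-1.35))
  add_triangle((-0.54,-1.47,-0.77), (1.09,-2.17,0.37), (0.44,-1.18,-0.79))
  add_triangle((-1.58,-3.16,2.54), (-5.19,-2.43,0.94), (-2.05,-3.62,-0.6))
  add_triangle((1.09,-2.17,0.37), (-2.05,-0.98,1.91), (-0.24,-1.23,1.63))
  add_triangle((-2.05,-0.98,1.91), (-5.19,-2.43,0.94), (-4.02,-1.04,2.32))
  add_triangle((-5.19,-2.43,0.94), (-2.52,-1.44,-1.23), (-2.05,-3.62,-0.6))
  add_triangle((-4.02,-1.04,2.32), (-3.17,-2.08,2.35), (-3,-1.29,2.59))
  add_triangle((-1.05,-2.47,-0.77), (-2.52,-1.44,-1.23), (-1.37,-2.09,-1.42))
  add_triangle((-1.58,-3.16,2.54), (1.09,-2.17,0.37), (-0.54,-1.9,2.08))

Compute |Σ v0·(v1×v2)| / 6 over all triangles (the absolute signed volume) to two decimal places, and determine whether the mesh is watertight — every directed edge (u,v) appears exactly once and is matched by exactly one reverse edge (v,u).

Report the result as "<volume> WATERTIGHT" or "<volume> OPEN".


Per-triangle v0·(v1×v2)/6:
  t1: -0.3756
  t2: +2.1141
  t3: +0.3433
  t4: +1.0090
  t5: -3.4011
  t6: +4.1941
  t7: +0.7018
  t8: +0.5794
  t9: +0.3347
  t10: +0.1881
  t11: +2.5562
  t12: -0.4151
  t13: -0.1198
  t14: -0.3274
  t15: +0.2635
  t16: +0.0693
  t17: -0.3411
  t18: +0.5326
  t19: +1.2752
  t20: -0.0084
  t21: +0.2398
  t22: +0.7748
  t23: +0.6965
  t24: +0.2228
  t25: -1.1019
  t26: -0.4019
  t27: +7.2196
  t28: -0.7651
  t29: -1.1487
  t30: +3.6620
  t31: +0.5456
  t32: +0.4487
  t33: +0.9300
Σ = +20.4948 → |volume| = 20.49

Directed edges: 99 total; 3 unmatched, e.g. (-1.05,-2.47,-0.77)→(-0.33,-1.77,-1.55) → open.

20.49 OPEN


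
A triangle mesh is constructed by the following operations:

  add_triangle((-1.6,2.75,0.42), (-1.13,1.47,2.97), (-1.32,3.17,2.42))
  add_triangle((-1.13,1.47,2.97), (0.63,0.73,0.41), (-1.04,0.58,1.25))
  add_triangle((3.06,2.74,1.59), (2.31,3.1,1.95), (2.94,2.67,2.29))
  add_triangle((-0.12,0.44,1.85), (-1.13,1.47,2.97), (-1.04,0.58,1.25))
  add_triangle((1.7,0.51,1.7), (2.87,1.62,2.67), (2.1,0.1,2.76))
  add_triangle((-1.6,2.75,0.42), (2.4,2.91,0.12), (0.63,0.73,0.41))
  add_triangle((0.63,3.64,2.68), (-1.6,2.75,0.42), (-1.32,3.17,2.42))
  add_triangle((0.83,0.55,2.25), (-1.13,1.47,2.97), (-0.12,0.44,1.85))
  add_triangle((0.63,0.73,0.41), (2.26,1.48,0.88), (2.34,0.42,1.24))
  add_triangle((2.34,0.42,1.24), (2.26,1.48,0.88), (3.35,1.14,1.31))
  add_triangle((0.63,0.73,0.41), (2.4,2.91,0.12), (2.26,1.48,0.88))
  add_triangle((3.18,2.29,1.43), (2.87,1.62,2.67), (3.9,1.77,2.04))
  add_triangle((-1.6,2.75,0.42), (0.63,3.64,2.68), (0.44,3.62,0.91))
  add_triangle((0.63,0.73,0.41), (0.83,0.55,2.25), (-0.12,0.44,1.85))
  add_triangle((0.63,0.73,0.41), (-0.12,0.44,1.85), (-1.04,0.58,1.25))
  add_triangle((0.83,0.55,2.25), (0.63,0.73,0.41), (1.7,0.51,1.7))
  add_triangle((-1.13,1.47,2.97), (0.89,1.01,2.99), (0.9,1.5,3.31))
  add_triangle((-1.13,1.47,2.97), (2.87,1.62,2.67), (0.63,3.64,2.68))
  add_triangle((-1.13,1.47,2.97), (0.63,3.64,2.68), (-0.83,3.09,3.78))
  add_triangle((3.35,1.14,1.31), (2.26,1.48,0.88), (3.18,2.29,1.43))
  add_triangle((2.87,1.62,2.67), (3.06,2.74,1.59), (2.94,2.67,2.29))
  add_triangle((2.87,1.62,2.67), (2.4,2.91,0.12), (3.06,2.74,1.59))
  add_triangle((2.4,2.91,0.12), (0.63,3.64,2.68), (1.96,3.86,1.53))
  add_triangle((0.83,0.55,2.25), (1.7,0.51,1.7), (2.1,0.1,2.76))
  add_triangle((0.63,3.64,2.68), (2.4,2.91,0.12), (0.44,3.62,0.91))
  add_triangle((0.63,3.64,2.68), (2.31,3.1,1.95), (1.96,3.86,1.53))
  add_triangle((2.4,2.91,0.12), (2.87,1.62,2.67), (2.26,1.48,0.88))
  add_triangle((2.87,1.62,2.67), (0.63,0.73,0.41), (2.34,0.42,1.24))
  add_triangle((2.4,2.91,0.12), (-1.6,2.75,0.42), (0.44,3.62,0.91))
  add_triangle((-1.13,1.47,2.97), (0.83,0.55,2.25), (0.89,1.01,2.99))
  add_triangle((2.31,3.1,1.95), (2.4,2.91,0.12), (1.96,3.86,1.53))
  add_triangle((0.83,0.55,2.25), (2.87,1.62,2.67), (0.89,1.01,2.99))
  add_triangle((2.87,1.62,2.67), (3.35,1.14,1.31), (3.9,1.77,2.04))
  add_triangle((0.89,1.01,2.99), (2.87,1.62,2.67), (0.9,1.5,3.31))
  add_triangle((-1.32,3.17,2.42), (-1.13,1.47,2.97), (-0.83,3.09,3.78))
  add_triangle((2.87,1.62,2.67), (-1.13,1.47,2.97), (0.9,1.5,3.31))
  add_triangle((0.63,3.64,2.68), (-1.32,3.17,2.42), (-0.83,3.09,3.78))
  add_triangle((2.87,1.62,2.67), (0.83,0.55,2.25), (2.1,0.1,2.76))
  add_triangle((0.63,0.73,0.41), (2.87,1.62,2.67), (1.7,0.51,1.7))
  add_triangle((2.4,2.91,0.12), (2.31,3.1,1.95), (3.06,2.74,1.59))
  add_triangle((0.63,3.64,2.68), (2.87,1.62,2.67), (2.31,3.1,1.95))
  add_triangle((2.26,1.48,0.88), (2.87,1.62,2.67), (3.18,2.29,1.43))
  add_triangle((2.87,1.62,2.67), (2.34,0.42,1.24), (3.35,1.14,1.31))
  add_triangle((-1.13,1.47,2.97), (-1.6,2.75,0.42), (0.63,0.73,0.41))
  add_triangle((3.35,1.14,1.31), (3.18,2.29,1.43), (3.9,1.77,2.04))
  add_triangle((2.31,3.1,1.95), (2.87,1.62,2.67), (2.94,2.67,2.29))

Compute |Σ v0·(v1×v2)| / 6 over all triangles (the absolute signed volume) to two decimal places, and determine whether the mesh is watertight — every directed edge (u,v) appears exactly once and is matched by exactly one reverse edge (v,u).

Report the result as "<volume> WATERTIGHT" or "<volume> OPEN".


23.28 WATERTIGHT

Per-triangle v0·(v1×v2)/6:
  t1: +0.9036
  t2: +0.1322
  t3: +0.3868
  t4: +0.1441
  t5: +0.1119
  t6: -0.7168
  t7: +1.9276
  t8: +0.2341
  t9: -0.1083
  t10: -0.1282
  t11: -0.1804
  t12: +0.6914
  t13: +2.0290
  t14: -0.1873
  t15: -0.2442
  t16: -0.2364
  t17: +0.3635
  t18: +4.2063
  t19: +0.2990
  t20: +0.0766
  t21: +0.3918
  t22: +0.0885
  t23: +0.0758
  t24: -0.2695
  t25: +2.2482
  t26: +1.1510
  t27: +0.7030
  t28: -0.2437
  t29: +1.0486
  t30: +0.1735
  t31: +0.9173
  t32: +0.2746
  t33: +0.1977
  t34: +0.4255
  t35: +0.8347
  t36: +0.5850
  t37: +1.6348
  t38: +0.7987
  t39: +0.0167
  t40: +0.8839
  t41: +2.1116
  t42: -0.1401
  t43: +0.4419
  t44: -1.3648
  t45: +0.3012
  t46: +0.2862
Σ = +23.2764 → |volume| = 23.28

Directed edges: 138 total, each appears once with its reverse present → watertight.


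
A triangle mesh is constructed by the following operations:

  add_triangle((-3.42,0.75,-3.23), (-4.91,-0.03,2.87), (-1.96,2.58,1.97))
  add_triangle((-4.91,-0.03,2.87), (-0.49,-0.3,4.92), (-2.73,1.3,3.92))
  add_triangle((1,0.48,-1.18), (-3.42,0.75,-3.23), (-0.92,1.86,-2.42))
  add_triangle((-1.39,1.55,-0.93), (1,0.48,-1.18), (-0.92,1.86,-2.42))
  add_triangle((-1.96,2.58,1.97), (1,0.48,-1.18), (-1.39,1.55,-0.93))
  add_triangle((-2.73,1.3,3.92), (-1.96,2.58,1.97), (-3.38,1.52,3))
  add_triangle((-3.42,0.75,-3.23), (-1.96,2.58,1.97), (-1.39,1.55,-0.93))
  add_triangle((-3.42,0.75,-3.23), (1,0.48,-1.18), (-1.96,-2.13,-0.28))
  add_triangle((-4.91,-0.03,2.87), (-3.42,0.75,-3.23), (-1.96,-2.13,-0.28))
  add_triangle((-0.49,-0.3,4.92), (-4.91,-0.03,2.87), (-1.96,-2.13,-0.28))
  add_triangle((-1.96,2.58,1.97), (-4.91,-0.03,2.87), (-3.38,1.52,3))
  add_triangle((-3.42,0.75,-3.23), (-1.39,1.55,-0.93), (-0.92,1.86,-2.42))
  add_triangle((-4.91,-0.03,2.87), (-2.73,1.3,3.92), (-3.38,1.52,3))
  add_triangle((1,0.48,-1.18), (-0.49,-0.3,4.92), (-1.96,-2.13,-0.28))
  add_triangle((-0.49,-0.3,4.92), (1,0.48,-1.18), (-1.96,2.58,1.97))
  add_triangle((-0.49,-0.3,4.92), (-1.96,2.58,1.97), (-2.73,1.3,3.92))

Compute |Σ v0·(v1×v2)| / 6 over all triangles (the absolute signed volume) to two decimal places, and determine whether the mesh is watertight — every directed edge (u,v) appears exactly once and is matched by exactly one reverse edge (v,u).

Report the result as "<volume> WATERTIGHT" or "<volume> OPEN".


55.54 WATERTIGHT

Per-triangle v0·(v1×v2)/6:
  t1: +11.6114
  t2: +5.5575
  t3: +1.3898
  t4: +0.3095
  t5: +1.3815
  t6: +1.4230
  t7: +2.2429
  t8: +2.4735
  t9: +9.9627
  t10: +8.3777
  t11: +1.1334
  t12: +1.4627
  t13: +1.8267
  t14: +0.8885
  t15: +2.5441
  t16: +2.9542
Σ = +55.5390 → |volume| = 55.54

Directed edges: 48 total, each appears once with its reverse present → watertight.


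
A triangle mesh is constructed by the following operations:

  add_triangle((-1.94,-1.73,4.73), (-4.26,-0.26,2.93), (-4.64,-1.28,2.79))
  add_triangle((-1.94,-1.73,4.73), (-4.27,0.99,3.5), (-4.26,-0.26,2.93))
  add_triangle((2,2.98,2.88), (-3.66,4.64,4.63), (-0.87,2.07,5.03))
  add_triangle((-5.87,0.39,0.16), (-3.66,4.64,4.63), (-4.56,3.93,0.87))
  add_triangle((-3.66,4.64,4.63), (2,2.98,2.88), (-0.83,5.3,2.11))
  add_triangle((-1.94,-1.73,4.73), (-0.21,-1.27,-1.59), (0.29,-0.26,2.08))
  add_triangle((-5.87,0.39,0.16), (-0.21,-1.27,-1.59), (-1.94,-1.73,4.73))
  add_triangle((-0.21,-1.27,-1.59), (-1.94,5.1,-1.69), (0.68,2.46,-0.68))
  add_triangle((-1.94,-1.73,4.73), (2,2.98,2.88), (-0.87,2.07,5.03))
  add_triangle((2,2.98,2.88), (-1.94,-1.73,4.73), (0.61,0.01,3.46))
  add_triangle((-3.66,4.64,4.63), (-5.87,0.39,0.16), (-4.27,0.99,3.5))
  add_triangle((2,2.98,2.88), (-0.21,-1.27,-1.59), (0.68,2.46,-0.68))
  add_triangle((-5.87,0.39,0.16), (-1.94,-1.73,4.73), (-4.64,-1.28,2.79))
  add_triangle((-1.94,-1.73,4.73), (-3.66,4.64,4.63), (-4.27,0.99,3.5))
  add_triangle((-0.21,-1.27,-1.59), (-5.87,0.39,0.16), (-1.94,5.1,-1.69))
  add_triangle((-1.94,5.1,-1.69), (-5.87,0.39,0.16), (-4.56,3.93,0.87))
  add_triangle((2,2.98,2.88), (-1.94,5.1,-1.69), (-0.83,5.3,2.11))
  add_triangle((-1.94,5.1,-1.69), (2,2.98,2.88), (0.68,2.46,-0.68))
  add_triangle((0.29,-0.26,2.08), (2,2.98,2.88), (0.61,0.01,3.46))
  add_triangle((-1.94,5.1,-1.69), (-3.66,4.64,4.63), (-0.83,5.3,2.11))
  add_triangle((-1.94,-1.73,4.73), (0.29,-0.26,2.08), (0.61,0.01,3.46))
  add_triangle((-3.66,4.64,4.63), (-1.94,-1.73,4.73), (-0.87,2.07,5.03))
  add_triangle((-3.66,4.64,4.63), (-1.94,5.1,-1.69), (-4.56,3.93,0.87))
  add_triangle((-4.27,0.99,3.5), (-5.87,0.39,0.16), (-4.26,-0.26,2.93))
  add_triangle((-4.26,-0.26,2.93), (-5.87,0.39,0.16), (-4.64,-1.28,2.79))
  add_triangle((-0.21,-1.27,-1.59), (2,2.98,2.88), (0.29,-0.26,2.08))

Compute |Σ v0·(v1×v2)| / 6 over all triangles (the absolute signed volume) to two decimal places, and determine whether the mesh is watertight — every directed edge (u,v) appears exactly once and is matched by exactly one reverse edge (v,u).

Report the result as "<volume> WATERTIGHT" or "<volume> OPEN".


158.56 WATERTIGHT

Per-triangle v0·(v1×v2)/6:
  t1: +2.8625
  t2: +3.6595
  t3: +10.0290
  t4: +12.8676
  t5: +10.4517
  t6: +1.3282
  t7: +8.7771
  t8: +2.6821
  t9: +6.0116
  t10: +3.2531
  t11: +11.4244
  t12: +1.1503
  t13: -2.4237
  t14: +11.0006
  t15: +9.9499
  t16: +9.8112
  t17: +6.3989
  t18: +4.9516
  t19: +0.0975
  t20: +12.4455
  t21: +0.3484
  t22: +11.3844
  t23: +12.5694
  t24: +3.7420
  t25: +2.9574
  t26: +0.8274
Σ = +158.5575 → |volume| = 158.56

Directed edges: 78 total, each appears once with its reverse present → watertight.


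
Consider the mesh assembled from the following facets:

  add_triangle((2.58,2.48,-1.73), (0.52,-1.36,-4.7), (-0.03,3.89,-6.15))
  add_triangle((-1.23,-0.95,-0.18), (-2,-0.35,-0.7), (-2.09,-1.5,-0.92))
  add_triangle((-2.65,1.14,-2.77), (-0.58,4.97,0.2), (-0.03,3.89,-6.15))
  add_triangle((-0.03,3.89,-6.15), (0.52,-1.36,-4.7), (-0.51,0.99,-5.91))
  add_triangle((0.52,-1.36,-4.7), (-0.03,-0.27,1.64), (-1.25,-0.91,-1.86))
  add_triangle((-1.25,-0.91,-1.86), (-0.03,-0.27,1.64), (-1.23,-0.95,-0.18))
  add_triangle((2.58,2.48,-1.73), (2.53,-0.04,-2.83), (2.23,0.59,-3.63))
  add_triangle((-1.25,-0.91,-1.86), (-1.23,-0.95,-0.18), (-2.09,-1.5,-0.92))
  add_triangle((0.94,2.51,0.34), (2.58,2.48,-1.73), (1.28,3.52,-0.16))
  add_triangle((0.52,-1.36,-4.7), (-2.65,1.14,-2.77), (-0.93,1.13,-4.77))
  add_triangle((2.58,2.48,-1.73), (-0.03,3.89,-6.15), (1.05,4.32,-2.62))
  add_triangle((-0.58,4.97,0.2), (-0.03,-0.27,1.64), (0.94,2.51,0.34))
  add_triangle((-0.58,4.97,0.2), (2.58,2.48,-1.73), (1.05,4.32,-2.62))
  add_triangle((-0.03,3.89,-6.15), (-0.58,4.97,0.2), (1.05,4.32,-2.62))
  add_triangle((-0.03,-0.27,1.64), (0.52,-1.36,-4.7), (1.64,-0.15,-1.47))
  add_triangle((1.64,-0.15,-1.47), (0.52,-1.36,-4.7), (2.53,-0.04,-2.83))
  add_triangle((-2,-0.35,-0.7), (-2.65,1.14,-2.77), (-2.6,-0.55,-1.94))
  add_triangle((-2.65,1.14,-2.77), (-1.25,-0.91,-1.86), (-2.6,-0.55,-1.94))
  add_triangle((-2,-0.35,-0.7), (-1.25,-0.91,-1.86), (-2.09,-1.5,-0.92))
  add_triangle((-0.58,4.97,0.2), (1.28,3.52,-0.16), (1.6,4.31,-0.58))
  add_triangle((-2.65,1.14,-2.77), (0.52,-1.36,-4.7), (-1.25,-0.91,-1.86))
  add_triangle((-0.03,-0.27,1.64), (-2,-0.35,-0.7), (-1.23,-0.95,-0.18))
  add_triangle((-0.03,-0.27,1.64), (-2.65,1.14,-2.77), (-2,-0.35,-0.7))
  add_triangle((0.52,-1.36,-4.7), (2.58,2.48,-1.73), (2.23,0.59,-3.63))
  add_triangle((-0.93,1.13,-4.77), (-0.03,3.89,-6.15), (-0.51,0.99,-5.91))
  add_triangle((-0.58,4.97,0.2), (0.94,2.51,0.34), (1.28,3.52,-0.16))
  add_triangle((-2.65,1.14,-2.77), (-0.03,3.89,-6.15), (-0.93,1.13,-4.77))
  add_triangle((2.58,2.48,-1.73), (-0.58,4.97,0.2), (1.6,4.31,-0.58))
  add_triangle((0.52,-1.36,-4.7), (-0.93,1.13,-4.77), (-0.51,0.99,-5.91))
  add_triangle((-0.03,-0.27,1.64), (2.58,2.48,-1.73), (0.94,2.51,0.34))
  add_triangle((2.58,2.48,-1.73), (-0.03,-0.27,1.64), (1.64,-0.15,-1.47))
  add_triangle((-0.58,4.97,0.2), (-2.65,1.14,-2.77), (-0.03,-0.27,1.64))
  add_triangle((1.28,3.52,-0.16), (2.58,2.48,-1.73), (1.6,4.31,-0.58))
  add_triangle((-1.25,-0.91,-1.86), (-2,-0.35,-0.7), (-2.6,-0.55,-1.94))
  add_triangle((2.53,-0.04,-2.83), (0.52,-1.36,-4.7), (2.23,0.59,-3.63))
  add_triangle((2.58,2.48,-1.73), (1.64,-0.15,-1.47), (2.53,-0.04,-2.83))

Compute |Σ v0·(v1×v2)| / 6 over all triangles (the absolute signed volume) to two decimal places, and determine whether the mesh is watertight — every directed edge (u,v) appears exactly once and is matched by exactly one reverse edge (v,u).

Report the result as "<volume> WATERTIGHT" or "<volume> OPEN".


Per-triangle v0·(v1×v2)/6:
  t1: +12.2669
  t2: +0.1409
  t3: +14.1373
  t4: +3.6663
  t5: +0.8932
  t6: +0.0662
  t7: +1.5118
  t8: +0.0323
  t9: +0.4729
  t10: +3.5965
  t11: +5.5552
  t12: +1.6982
  t13: +4.2849
  t14: +7.1376
  t15: +0.8943
  t16: +0.4232
  t17: +0.6090
  t18: +0.9051
  t19: +0.4944
  t20: +0.5298
  t21: +3.0751
  t22: +0.3821
  t23: +0.7197
  t24: +1.1996
  t25: +1.6234
  t26: +0.6428
  t27: +4.5309
  t28: +1.3966
  t29: +0.7947
  t30: +1.2196
  t31: +1.2409
  t32: +3.5853
  t33: +0.3471
  t34: +0.1923
  t35: +1.7331
  t36: +0.4479
Σ = +82.4470 → |volume| = 82.45

Directed edges: 108 total, each appears once with its reverse present → watertight.

82.45 WATERTIGHT


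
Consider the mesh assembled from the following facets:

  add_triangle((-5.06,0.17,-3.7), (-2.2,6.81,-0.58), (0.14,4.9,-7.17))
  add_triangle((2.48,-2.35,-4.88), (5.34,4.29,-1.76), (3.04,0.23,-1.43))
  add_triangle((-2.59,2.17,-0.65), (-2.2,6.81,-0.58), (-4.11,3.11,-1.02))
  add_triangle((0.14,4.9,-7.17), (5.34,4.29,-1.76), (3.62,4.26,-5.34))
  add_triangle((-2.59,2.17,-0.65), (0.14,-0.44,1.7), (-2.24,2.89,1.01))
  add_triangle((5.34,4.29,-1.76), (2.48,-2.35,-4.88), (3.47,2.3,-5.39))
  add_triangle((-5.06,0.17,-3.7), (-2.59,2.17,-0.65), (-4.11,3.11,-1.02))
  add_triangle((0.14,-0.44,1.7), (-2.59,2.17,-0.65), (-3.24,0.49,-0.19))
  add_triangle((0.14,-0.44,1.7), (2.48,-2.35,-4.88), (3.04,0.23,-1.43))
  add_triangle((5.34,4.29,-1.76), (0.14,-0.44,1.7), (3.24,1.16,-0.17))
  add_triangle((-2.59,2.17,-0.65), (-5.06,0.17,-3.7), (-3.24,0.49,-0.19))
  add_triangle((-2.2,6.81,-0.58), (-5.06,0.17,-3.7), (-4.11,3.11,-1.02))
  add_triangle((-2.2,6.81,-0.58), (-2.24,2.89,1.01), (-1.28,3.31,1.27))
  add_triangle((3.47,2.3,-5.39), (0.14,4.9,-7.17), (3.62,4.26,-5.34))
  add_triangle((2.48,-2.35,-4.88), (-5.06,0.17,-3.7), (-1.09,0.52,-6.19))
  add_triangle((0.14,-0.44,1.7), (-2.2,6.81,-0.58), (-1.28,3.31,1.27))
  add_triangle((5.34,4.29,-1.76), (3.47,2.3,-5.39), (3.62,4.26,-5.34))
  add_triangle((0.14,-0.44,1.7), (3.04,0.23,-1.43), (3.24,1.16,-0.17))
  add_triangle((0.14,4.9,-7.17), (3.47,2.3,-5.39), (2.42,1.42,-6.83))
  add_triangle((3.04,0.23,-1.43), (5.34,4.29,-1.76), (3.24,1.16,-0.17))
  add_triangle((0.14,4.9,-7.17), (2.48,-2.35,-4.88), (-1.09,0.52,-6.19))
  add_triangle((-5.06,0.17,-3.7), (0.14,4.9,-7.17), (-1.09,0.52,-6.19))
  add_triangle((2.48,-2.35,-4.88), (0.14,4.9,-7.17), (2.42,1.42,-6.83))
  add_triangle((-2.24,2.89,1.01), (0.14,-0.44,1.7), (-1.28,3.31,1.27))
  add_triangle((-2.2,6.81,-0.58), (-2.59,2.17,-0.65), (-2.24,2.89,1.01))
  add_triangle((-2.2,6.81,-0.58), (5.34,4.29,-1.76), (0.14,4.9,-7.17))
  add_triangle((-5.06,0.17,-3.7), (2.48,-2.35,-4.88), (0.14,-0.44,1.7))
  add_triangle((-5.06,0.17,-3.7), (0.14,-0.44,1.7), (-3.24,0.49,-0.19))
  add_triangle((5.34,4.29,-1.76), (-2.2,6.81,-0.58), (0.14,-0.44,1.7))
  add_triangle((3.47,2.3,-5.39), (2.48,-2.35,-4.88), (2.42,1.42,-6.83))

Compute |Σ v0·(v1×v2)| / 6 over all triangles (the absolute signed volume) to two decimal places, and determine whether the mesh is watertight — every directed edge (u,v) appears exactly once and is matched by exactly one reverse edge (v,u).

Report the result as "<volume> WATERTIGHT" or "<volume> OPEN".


Per-triangle v0·(v1×v2)/6:
  t1: +45.5676
  t2: +6.3446
  t3: -0.0206
  t4: +9.0988
  t5: +0.9472
  t6: +14.6474
  t7: -0.3700
  t8: +1.5119
  t9: +3.1182
  t10: +1.8009
  t11: +3.4282
  t12: +8.7000
  t13: +2.0007
  t14: +8.2679
  t15: +13.0376
  t16: +0.3938
  t17: +6.9087
  t18: +1.1277
  t19: +9.2778
  t20: +2.3175
  t21: +18.7994
  t22: +19.3423
  t23: +6.2796
  t24: +1.1588
  t25: +3.3829
  t26: +48.8219
  t27: +5.5111
  t28: +1.3135
  t29: +12.6882
  t30: +6.9838
Σ = +262.3875 → |volume| = 262.39

Directed edges: 90 total, each appears once with its reverse present → watertight.

262.39 WATERTIGHT


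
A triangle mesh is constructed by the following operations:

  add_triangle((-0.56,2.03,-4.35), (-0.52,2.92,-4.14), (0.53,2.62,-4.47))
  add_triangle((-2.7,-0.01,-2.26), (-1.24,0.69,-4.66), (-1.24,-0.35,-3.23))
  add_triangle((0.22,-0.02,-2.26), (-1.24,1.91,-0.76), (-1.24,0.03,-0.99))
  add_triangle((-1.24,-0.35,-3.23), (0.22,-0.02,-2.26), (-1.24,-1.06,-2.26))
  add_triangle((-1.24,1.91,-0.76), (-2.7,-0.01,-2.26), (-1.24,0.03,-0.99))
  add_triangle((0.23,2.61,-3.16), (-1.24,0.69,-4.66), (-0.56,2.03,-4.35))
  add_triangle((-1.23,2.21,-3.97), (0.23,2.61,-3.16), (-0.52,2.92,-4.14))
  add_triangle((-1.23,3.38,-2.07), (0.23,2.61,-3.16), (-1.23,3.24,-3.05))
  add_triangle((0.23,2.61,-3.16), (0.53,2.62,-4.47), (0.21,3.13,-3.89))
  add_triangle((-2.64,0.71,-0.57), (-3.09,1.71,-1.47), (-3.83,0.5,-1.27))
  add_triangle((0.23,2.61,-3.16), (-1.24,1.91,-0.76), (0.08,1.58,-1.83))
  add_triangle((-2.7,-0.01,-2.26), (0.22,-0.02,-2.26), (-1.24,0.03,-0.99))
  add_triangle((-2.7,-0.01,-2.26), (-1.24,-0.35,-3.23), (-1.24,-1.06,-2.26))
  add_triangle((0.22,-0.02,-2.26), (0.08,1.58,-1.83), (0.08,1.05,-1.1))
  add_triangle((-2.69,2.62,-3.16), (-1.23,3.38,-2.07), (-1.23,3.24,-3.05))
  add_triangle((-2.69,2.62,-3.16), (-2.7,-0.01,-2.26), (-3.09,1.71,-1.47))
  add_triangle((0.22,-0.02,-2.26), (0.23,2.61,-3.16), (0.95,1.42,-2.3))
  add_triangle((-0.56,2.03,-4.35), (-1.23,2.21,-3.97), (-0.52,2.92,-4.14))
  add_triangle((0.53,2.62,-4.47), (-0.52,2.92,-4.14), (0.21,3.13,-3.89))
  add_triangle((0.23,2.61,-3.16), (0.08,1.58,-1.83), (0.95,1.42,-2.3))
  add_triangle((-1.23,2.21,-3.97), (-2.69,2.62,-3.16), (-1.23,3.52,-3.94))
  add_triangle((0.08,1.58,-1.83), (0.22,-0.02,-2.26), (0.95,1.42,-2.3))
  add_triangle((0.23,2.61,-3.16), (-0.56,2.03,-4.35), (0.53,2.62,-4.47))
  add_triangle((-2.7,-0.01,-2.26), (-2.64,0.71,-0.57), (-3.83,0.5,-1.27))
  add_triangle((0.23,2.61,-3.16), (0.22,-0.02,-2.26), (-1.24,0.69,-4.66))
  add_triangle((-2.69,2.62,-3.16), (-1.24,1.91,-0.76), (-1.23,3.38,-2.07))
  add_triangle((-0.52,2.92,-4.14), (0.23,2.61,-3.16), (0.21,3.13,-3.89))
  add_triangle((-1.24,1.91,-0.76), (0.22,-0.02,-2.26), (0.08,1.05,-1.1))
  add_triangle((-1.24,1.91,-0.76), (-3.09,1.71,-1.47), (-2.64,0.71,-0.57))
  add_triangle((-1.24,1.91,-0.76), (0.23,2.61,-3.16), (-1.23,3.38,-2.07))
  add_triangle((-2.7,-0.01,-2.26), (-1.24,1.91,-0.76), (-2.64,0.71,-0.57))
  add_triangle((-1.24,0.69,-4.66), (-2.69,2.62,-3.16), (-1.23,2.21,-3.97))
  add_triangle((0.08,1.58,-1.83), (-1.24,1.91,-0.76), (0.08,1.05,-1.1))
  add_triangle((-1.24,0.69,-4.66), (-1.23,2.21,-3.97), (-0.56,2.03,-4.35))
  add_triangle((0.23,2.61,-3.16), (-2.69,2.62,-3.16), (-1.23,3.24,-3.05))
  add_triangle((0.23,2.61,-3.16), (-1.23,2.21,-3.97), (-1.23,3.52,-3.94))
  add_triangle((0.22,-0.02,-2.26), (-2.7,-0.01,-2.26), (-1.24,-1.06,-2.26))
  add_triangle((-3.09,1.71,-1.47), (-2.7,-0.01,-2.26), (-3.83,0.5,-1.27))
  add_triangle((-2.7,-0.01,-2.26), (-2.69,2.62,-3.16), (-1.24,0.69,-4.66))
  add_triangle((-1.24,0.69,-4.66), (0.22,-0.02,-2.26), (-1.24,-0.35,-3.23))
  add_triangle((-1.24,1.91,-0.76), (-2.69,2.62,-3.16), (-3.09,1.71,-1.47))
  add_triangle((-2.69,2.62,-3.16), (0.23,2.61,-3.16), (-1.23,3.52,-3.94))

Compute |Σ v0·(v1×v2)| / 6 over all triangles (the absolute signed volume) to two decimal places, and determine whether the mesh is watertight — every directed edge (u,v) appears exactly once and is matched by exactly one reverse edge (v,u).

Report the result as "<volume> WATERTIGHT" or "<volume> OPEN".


Per-triangle v0·(v1×v2)/6:
  t1: +0.7868
  t2: +1.2482
  t3: -0.9456
  t4: +0.4322
  t5: +0.0370
  t6: +0.1586
  t7: -0.0629
  t8: +0.7531
  t9: +0.0502
  t10: +0.3586
  t11: +0.0108
  t12: -0.0376
  t13: +0.8511
  t14: +0.0229
  t15: +0.9979
  t16: +2.0250
  t17: +0.7636
  t18: +0.5183
  t19: +0.5477
  t20: +0.0148
  t21: +1.4966
  t22: -0.4898
  t23: -0.6634
  t24: -0.2476
  t25: +1.6615
  t26: +0.8783
  t27: +0.0166
  t28: -0.5049
  t29: +0.3665
  t30: -0.2071
  t31: -1.3228
  t32: +2.0395
  t33: +0.0511
  t34: +0.9397
  t35: +1.1009
  t36: +1.0666
  t37: -1.1494
  t38: +1.2413
  t39: +4.0027
  t40: +0.6332
  t41: +1.0859
  t42: -0.4007
Σ = +20.1257 → |volume| = 20.13

Directed edges: 126 total, each appears once with its reverse present → watertight.

20.13 WATERTIGHT


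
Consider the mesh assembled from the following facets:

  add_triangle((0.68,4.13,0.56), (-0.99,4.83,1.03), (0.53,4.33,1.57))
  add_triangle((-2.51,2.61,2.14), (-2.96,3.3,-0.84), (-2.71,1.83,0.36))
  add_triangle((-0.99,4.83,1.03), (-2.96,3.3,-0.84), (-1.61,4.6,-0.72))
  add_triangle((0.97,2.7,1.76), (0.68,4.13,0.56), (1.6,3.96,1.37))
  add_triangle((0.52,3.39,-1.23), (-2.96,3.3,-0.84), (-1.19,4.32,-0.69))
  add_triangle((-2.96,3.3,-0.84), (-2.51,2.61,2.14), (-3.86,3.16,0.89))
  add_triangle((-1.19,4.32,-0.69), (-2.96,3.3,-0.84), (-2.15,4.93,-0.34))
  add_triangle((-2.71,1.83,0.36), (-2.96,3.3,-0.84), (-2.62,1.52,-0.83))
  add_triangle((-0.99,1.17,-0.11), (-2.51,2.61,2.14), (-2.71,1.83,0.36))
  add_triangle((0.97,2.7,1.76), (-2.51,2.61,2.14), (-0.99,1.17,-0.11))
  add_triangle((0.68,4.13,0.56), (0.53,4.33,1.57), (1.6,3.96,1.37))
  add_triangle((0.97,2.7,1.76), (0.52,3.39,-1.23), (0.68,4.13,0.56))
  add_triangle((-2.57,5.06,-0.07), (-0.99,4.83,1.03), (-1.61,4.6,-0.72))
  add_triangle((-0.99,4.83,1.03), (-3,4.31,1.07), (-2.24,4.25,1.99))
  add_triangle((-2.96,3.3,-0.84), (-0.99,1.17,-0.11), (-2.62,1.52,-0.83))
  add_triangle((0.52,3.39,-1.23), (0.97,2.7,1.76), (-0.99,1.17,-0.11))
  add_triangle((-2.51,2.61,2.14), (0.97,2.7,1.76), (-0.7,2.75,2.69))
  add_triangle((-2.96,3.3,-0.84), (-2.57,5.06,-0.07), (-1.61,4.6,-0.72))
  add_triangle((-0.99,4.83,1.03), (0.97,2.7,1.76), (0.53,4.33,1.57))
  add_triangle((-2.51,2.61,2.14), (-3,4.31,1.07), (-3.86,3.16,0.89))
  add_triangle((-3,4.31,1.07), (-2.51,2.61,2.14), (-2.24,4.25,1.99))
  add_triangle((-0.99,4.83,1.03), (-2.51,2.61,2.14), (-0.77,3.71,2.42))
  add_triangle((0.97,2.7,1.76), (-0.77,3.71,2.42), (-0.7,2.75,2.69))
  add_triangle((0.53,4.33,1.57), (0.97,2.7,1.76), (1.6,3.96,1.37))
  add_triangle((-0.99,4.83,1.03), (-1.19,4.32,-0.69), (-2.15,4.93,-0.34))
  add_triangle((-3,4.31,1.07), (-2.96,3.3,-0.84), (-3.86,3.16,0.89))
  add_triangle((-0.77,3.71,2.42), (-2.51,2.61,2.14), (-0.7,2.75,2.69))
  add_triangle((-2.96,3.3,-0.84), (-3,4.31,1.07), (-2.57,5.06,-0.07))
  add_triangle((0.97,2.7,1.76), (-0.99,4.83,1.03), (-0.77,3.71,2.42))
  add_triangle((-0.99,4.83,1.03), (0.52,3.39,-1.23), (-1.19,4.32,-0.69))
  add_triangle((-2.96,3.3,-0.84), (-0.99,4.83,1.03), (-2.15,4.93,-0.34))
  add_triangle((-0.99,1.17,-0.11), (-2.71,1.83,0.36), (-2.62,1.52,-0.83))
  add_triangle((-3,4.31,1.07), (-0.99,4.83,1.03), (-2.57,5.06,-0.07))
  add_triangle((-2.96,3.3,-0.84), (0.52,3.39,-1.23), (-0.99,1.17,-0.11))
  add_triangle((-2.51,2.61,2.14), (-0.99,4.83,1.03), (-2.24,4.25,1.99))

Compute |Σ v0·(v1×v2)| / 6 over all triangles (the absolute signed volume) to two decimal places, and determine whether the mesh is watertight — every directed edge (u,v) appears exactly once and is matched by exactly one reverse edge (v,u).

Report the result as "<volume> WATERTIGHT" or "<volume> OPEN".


Per-triangle v0·(v1×v2)/6:
  t1: +1.1606
  t2: +1.5714
  t3: -2.2978
  t4: -0.6083
  t5: +1.3443
  t6: -1.4244
  t7: +0.8392
  t8: +0.8312
  t9: -0.5090
  t10: -1.6323
  t11: +0.7463
  t12: +0.5745
  t13: +1.4818
  t14: +1.6802
  t15: -0.1153
  t16: -1.9090
  t17: -1.0591
  t18: +1.1973
  t19: +0.5583
  t20: +1.7271
  t21: +1.2354
  t22: +2.5775
  t23: +0.8480
  t24: +0.6590
  t25: +1.1369
  t26: +2.0294
  t27: +1.0558
  t28: +1.7664
  t29: +2.0066
  t30: +2.0545
  t31: +1.1416
  t32: -0.2940
  t33: +2.1440
  t34: -0.3798
  t35: +0.0219
Σ = +22.1599 → |volume| = 22.16

Directed edges: 105 total; 3 unmatched, e.g. (0.68,4.13,0.56)→(-0.99,4.83,1.03) → open.

22.16 OPEN
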